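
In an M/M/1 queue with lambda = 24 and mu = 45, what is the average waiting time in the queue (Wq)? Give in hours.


rho = 24/45; Wq = rho/(mu - lambda) = 0.0254 hours

0.0254 hours


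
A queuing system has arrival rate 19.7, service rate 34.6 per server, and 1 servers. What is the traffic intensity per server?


rho = lambda / (c * mu) = 19.7 / (1 * 34.6) = 0.5694

0.5694


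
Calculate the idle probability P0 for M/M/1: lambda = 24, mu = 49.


P0 = 1 - rho = 1 - 24/49 = 0.5102

0.5102


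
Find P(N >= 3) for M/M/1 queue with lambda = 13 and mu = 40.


P(N >= 3) = rho^3 = (13/40)^3 = 0.0343

0.0343


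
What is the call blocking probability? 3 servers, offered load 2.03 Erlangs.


B(N,A) = (A^N/N!) / sum(A^k/k!, k=0..N) with N=3, A=2.03 = 0.215

0.215


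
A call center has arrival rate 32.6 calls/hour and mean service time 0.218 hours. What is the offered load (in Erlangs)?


Offered load a = lambda * E[S] = 32.6 * 0.218 = 7.11 Erlangs

7.11 Erlangs


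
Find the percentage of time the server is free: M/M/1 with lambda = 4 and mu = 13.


Idle fraction = (1 - rho) * 100 = (1 - 4/13) * 100 = 69.2%

69.2%


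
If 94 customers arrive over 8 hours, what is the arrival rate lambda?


lambda = total arrivals / time = 94 / 8 = 11.75 per hour

11.75 per hour


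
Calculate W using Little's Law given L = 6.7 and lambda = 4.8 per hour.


W = L / lambda = 6.7 / 4.8 = 1.3958 hours

1.3958 hours


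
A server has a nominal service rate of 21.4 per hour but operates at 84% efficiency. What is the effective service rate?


Effective rate = mu * efficiency = 21.4 * 0.84 = 17.98 per hour

17.98 per hour


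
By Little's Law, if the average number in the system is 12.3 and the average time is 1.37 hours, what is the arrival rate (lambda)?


lambda = L / W = 12.3 / 1.37 = 8.98 per hour

8.98 per hour


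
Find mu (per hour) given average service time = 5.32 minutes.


mu = 60 / avg_service_time = 60 / 5.32 = 11.28 per hour

11.28 per hour


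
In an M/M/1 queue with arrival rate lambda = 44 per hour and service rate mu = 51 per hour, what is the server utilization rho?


rho = lambda/mu = 44/51 = 0.8627

0.8627


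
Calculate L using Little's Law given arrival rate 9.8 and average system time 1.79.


L = lambda * W = 9.8 * 1.79 = 17.54

17.54


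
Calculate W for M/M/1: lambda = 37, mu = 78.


W = 1/(mu - lambda) = 1/(78 - 37) = 0.0244 hours

0.0244 hours


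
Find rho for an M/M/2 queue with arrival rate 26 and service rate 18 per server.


rho = lambda/(c*mu) = 26/(2*18) = 0.7222

0.7222


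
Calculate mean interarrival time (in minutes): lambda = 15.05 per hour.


Mean interarrival time = 60/lambda = 60/15.05 = 3.99 minutes

3.99 minutes


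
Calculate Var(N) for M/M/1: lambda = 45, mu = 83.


rho = 45/83; Var(N) = rho/(1-rho)^2 = 2.59

2.59


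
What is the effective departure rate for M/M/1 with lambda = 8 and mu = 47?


For a stable queue (lambda < mu), throughput = lambda = 8 per hour

8 per hour


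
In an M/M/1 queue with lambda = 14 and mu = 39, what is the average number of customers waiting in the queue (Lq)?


rho = 14/39; Lq = rho^2/(1-rho) = 0.2

0.2


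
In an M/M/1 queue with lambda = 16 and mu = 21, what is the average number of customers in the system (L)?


rho = 16/21; L = rho/(1-rho) = 3.2

3.2


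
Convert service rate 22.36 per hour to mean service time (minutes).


Mean service time = 60/mu = 60/22.36 = 2.68 minutes

2.68 minutes


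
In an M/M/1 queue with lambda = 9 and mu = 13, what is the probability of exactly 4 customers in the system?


rho = 9/13; P(n) = (1-rho)*rho^n = (1-9/13)*(9/13)^4 = 0.0707

0.0707


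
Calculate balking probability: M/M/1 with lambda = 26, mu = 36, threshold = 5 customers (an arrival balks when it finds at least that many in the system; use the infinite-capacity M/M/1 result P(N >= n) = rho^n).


P(N >= 5) = rho^5 = (26/36)^5 = 0.1965

0.1965


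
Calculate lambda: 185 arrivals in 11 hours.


lambda = total arrivals / time = 185 / 11 = 16.82 per hour

16.82 per hour


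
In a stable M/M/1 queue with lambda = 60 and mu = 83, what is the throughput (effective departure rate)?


For a stable queue (lambda < mu), throughput = lambda = 60 per hour

60 per hour


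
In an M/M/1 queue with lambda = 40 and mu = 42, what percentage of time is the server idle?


Idle fraction = (1 - rho) * 100 = (1 - 40/42) * 100 = 4.8%

4.8%


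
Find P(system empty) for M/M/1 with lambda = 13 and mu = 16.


P0 = 1 - rho = 1 - 13/16 = 0.1875

0.1875


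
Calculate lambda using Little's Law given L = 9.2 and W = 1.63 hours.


lambda = L / W = 9.2 / 1.63 = 5.64 per hour

5.64 per hour


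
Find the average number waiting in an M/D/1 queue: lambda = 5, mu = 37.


M/D/1: Lq = rho^2 / (2*(1-rho)) where rho = 5/37; Lq = 0.01

0.01


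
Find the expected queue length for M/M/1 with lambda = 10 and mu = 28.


rho = 10/28; Lq = rho^2/(1-rho) = 0.2

0.2


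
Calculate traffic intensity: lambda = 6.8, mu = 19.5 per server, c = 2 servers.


rho = lambda / (c * mu) = 6.8 / (2 * 19.5) = 0.1744

0.1744


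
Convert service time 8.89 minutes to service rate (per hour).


mu = 60 / avg_service_time = 60 / 8.89 = 6.75 per hour

6.75 per hour


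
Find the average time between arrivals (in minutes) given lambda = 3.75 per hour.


Mean interarrival time = 60/lambda = 60/3.75 = 16.0 minutes

16.0 minutes


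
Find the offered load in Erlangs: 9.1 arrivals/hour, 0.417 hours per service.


Offered load a = lambda * E[S] = 9.1 * 0.417 = 3.79 Erlangs

3.79 Erlangs


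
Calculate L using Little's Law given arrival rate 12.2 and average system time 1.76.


L = lambda * W = 12.2 * 1.76 = 21.47

21.47


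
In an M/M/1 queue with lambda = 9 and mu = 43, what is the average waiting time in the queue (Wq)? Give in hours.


rho = 9/43; Wq = rho/(mu - lambda) = 0.0062 hours

0.0062 hours


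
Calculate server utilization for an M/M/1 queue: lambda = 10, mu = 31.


rho = lambda/mu = 10/31 = 0.3226

0.3226


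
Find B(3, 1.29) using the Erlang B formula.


B(N,A) = (A^N/N!) / sum(A^k/k!, k=0..N) with N=3, A=1.29 = 0.1028

0.1028


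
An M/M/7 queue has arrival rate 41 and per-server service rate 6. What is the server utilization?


rho = lambda/(c*mu) = 41/(7*6) = 0.9762

0.9762


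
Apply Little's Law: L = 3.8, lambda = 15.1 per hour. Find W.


W = L / lambda = 3.8 / 15.1 = 0.2517 hours

0.2517 hours


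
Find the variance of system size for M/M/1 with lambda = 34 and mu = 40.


rho = 34/40; Var(N) = rho/(1-rho)^2 = 37.78

37.78


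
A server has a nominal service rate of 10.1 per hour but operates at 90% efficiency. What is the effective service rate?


Effective rate = mu * efficiency = 10.1 * 0.9 = 9.09 per hour

9.09 per hour


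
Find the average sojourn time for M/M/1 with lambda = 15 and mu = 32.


W = 1/(mu - lambda) = 1/(32 - 15) = 0.0588 hours

0.0588 hours


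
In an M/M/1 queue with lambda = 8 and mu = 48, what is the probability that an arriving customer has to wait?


P(wait) = rho = lambda/mu = 8/48 = 0.1667

0.1667


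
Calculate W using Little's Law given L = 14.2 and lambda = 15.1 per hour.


W = L / lambda = 14.2 / 15.1 = 0.9404 hours

0.9404 hours


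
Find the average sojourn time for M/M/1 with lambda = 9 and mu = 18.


W = 1/(mu - lambda) = 1/(18 - 9) = 0.1111 hours

0.1111 hours


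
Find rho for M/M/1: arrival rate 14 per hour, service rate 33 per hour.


rho = lambda/mu = 14/33 = 0.4242

0.4242


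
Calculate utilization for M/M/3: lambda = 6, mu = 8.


rho = lambda/(c*mu) = 6/(3*8) = 0.25

0.25


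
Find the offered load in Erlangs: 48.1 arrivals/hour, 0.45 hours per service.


Offered load a = lambda * E[S] = 48.1 * 0.45 = 21.65 Erlangs

21.65 Erlangs


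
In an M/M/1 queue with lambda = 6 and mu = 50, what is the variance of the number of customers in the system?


rho = 6/50; Var(N) = rho/(1-rho)^2 = 0.15

0.15


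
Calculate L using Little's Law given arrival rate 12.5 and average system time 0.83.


L = lambda * W = 12.5 * 0.83 = 10.38

10.38


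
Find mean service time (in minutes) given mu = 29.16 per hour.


Mean service time = 60/mu = 60/29.16 = 2.06 minutes

2.06 minutes


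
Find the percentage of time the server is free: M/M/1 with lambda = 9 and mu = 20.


Idle fraction = (1 - rho) * 100 = (1 - 9/20) * 100 = 55.0%

55.0%


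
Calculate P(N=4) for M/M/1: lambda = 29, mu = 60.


rho = 29/60; P(n) = (1-rho)*rho^n = (1-29/60)*(29/60)^4 = 0.0282

0.0282


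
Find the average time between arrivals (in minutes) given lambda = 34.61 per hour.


Mean interarrival time = 60/lambda = 60/34.61 = 1.73 minutes

1.73 minutes


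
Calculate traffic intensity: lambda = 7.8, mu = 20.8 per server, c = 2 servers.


rho = lambda / (c * mu) = 7.8 / (2 * 20.8) = 0.1875

0.1875


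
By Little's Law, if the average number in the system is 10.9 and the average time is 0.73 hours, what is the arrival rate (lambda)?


lambda = L / W = 10.9 / 0.73 = 14.93 per hour

14.93 per hour


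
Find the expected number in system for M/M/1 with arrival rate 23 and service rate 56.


rho = 23/56; L = rho/(1-rho) = 0.7

0.7


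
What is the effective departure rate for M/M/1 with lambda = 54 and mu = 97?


For a stable queue (lambda < mu), throughput = lambda = 54 per hour

54 per hour


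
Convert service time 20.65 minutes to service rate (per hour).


mu = 60 / avg_service_time = 60 / 20.65 = 2.91 per hour

2.91 per hour


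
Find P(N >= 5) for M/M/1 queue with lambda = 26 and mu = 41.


P(N >= 5) = rho^5 = (26/41)^5 = 0.1026

0.1026


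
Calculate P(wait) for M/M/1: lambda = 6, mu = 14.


P(wait) = rho = lambda/mu = 6/14 = 0.4286

0.4286


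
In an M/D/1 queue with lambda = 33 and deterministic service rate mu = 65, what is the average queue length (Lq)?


M/D/1: Lq = rho^2 / (2*(1-rho)) where rho = 33/65; Lq = 0.26

0.26


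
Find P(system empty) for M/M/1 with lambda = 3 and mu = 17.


P0 = 1 - rho = 1 - 3/17 = 0.8235

0.8235


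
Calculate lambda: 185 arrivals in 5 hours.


lambda = total arrivals / time = 185 / 5 = 37.0 per hour

37.0 per hour


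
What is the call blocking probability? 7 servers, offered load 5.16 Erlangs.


B(N,A) = (A^N/N!) / sum(A^k/k!, k=0..N) with N=7, A=5.16 = 0.1306

0.1306


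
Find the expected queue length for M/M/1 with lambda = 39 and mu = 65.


rho = 39/65; Lq = rho^2/(1-rho) = 0.9

0.9


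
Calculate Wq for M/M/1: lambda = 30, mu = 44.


rho = 30/44; Wq = rho/(mu - lambda) = 0.0487 hours

0.0487 hours


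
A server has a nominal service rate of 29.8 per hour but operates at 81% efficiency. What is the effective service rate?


Effective rate = mu * efficiency = 29.8 * 0.81 = 24.14 per hour

24.14 per hour


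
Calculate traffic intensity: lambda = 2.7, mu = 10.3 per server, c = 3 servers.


rho = lambda / (c * mu) = 2.7 / (3 * 10.3) = 0.0874

0.0874


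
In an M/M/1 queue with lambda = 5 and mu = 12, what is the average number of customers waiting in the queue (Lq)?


rho = 5/12; Lq = rho^2/(1-rho) = 0.3

0.3


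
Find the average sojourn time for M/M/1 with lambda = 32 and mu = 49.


W = 1/(mu - lambda) = 1/(49 - 32) = 0.0588 hours

0.0588 hours


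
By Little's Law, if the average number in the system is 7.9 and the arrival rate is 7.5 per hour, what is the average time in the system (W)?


W = L / lambda = 7.9 / 7.5 = 1.0533 hours

1.0533 hours


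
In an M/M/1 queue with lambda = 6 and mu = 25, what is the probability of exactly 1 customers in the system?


rho = 6/25; P(n) = (1-rho)*rho^n = (1-6/25)*(6/25)^1 = 0.1824

0.1824


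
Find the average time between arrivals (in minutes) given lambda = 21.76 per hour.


Mean interarrival time = 60/lambda = 60/21.76 = 2.76 minutes

2.76 minutes


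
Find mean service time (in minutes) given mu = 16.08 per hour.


Mean service time = 60/mu = 60/16.08 = 3.73 minutes

3.73 minutes


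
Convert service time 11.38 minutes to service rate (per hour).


mu = 60 / avg_service_time = 60 / 11.38 = 5.27 per hour

5.27 per hour


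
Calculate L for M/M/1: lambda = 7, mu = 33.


rho = 7/33; L = rho/(1-rho) = 0.27

0.27


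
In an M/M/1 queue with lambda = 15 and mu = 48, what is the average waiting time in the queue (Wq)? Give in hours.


rho = 15/48; Wq = rho/(mu - lambda) = 0.0095 hours

0.0095 hours


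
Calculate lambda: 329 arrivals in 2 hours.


lambda = total arrivals / time = 329 / 2 = 164.5 per hour

164.5 per hour


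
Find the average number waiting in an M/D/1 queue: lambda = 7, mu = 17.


M/D/1: Lq = rho^2 / (2*(1-rho)) where rho = 7/17; Lq = 0.14

0.14


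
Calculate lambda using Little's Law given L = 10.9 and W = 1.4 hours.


lambda = L / W = 10.9 / 1.4 = 7.79 per hour

7.79 per hour


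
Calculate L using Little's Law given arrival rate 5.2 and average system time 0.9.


L = lambda * W = 5.2 * 0.9 = 4.68

4.68


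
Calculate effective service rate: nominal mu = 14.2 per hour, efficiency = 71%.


Effective rate = mu * efficiency = 14.2 * 0.71 = 10.08 per hour

10.08 per hour


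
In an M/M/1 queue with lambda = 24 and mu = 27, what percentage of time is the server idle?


Idle fraction = (1 - rho) * 100 = (1 - 24/27) * 100 = 11.1%

11.1%


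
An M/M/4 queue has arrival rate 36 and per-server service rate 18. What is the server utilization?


rho = lambda/(c*mu) = 36/(4*18) = 0.5

0.5


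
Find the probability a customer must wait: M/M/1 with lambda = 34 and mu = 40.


P(wait) = rho = lambda/mu = 34/40 = 0.85

0.85


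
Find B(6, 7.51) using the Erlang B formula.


B(N,A) = (A^N/N!) / sum(A^k/k!, k=0..N) with N=6, A=7.51 = 0.3621

0.3621


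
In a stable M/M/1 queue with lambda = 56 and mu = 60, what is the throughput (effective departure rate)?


For a stable queue (lambda < mu), throughput = lambda = 56 per hour

56 per hour


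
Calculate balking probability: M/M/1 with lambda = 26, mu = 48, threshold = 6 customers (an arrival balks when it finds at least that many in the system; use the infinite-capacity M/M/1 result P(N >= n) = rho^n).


P(N >= 6) = rho^6 = (26/48)^6 = 0.0253

0.0253


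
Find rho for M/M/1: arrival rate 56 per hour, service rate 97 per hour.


rho = lambda/mu = 56/97 = 0.5773

0.5773


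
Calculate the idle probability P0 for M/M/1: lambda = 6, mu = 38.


P0 = 1 - rho = 1 - 6/38 = 0.8421

0.8421


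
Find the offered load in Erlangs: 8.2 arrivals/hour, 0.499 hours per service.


Offered load a = lambda * E[S] = 8.2 * 0.499 = 4.09 Erlangs

4.09 Erlangs


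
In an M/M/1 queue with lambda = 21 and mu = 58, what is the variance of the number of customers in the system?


rho = 21/58; Var(N) = rho/(1-rho)^2 = 0.89

0.89


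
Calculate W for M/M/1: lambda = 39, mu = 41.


W = 1/(mu - lambda) = 1/(41 - 39) = 0.5 hours

0.5 hours


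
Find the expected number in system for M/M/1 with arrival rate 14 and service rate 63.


rho = 14/63; L = rho/(1-rho) = 0.29

0.29


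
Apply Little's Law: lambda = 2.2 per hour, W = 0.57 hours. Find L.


L = lambda * W = 2.2 * 0.57 = 1.25

1.25


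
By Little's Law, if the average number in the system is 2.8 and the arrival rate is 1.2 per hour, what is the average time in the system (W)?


W = L / lambda = 2.8 / 1.2 = 2.3333 hours

2.3333 hours


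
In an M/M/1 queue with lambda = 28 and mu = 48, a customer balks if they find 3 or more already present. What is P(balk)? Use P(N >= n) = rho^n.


P(N >= 3) = rho^3 = (28/48)^3 = 0.1985

0.1985


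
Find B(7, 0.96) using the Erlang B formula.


B(N,A) = (A^N/N!) / sum(A^k/k!, k=0..N) with N=7, A=0.96 = 0.0001

0.0001


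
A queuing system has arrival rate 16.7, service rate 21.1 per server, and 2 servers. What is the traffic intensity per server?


rho = lambda / (c * mu) = 16.7 / (2 * 21.1) = 0.3957

0.3957


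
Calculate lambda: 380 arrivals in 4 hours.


lambda = total arrivals / time = 380 / 4 = 95.0 per hour

95.0 per hour


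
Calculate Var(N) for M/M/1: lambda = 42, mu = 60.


rho = 42/60; Var(N) = rho/(1-rho)^2 = 7.78

7.78


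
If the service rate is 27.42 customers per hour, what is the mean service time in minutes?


Mean service time = 60/mu = 60/27.42 = 2.19 minutes

2.19 minutes


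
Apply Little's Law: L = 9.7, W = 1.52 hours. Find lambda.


lambda = L / W = 9.7 / 1.52 = 6.38 per hour

6.38 per hour


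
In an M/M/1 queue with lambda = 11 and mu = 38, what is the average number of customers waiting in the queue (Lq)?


rho = 11/38; Lq = rho^2/(1-rho) = 0.12

0.12


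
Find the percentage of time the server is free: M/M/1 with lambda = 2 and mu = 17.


Idle fraction = (1 - rho) * 100 = (1 - 2/17) * 100 = 88.2%

88.2%


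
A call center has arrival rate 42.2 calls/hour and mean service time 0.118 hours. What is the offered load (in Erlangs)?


Offered load a = lambda * E[S] = 42.2 * 0.118 = 4.98 Erlangs

4.98 Erlangs


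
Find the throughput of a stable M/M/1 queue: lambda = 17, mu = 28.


For a stable queue (lambda < mu), throughput = lambda = 17 per hour

17 per hour


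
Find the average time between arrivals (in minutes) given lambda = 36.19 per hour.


Mean interarrival time = 60/lambda = 60/36.19 = 1.66 minutes

1.66 minutes


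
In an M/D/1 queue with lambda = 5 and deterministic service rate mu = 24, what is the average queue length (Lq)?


M/D/1: Lq = rho^2 / (2*(1-rho)) where rho = 5/24; Lq = 0.03

0.03


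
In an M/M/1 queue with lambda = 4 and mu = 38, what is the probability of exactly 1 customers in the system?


rho = 4/38; P(n) = (1-rho)*rho^n = (1-4/38)*(4/38)^1 = 0.0942

0.0942


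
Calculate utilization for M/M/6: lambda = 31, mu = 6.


rho = lambda/(c*mu) = 31/(6*6) = 0.8611

0.8611


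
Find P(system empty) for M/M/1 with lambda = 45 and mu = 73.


P0 = 1 - rho = 1 - 45/73 = 0.3836

0.3836


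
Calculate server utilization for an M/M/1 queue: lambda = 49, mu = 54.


rho = lambda/mu = 49/54 = 0.9074

0.9074


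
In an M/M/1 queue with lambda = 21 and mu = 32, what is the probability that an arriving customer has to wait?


P(wait) = rho = lambda/mu = 21/32 = 0.6563

0.6563


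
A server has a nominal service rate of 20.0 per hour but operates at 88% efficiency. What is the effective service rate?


Effective rate = mu * efficiency = 20.0 * 0.88 = 17.6 per hour

17.6 per hour


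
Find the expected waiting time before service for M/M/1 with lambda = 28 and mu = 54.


rho = 28/54; Wq = rho/(mu - lambda) = 0.0199 hours

0.0199 hours


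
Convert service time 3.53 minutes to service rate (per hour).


mu = 60 / avg_service_time = 60 / 3.53 = 17.0 per hour

17.0 per hour


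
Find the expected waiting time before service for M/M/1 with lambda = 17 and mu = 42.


rho = 17/42; Wq = rho/(mu - lambda) = 0.0162 hours

0.0162 hours


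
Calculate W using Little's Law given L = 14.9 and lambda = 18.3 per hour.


W = L / lambda = 14.9 / 18.3 = 0.8142 hours

0.8142 hours


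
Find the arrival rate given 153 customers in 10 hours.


lambda = total arrivals / time = 153 / 10 = 15.3 per hour

15.3 per hour


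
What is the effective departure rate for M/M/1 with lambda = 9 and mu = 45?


For a stable queue (lambda < mu), throughput = lambda = 9 per hour

9 per hour


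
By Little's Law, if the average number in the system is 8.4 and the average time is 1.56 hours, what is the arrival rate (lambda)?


lambda = L / W = 8.4 / 1.56 = 5.38 per hour

5.38 per hour


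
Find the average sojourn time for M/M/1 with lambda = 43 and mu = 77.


W = 1/(mu - lambda) = 1/(77 - 43) = 0.0294 hours

0.0294 hours


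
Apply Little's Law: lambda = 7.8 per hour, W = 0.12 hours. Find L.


L = lambda * W = 7.8 * 0.12 = 0.94

0.94


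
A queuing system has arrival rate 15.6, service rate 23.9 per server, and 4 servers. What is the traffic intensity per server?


rho = lambda / (c * mu) = 15.6 / (4 * 23.9) = 0.1632

0.1632


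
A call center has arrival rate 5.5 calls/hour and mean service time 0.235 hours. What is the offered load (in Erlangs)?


Offered load a = lambda * E[S] = 5.5 * 0.235 = 1.29 Erlangs

1.29 Erlangs


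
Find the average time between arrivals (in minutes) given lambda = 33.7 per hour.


Mean interarrival time = 60/lambda = 60/33.7 = 1.78 minutes

1.78 minutes


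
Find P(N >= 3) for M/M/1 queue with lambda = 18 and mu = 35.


P(N >= 3) = rho^3 = (18/35)^3 = 0.136

0.136


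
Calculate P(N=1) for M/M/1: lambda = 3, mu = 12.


rho = 3/12; P(n) = (1-rho)*rho^n = (1-3/12)*(3/12)^1 = 0.1875

0.1875


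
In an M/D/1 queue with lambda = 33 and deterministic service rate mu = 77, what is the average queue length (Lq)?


M/D/1: Lq = rho^2 / (2*(1-rho)) where rho = 33/77; Lq = 0.16

0.16


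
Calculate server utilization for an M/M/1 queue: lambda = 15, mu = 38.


rho = lambda/mu = 15/38 = 0.3947

0.3947


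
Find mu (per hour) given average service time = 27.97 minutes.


mu = 60 / avg_service_time = 60 / 27.97 = 2.15 per hour

2.15 per hour


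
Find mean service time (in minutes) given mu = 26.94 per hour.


Mean service time = 60/mu = 60/26.94 = 2.23 minutes

2.23 minutes


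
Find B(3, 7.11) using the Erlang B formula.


B(N,A) = (A^N/N!) / sum(A^k/k!, k=0..N) with N=3, A=7.11 = 0.6421

0.6421


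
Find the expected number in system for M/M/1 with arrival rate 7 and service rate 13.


rho = 7/13; L = rho/(1-rho) = 1.17

1.17


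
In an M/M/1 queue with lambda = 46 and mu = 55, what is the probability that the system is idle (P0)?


P0 = 1 - rho = 1 - 46/55 = 0.1636

0.1636


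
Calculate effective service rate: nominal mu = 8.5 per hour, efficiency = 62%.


Effective rate = mu * efficiency = 8.5 * 0.62 = 5.27 per hour

5.27 per hour


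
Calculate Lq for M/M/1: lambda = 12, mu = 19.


rho = 12/19; Lq = rho^2/(1-rho) = 1.08

1.08


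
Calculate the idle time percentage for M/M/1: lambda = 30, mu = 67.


Idle fraction = (1 - rho) * 100 = (1 - 30/67) * 100 = 55.2%

55.2%


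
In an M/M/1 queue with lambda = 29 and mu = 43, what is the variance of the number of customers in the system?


rho = 29/43; Var(N) = rho/(1-rho)^2 = 6.36

6.36


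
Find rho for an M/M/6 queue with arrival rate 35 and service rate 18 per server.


rho = lambda/(c*mu) = 35/(6*18) = 0.3241

0.3241


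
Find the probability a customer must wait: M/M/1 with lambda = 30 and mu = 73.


P(wait) = rho = lambda/mu = 30/73 = 0.411

0.411


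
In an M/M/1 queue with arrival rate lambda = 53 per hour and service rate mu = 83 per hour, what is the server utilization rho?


rho = lambda/mu = 53/83 = 0.6386

0.6386


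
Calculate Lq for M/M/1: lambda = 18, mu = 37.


rho = 18/37; Lq = rho^2/(1-rho) = 0.46

0.46


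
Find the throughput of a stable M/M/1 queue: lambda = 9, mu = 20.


For a stable queue (lambda < mu), throughput = lambda = 9 per hour

9 per hour


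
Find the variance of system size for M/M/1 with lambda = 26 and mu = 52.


rho = 26/52; Var(N) = rho/(1-rho)^2 = 2.0

2.0


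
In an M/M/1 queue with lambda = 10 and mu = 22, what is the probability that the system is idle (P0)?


P0 = 1 - rho = 1 - 10/22 = 0.5455

0.5455


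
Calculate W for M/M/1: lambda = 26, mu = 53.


W = 1/(mu - lambda) = 1/(53 - 26) = 0.037 hours

0.037 hours


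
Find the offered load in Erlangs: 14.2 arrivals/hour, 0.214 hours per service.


Offered load a = lambda * E[S] = 14.2 * 0.214 = 3.04 Erlangs

3.04 Erlangs


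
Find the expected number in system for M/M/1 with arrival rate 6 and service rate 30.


rho = 6/30; L = rho/(1-rho) = 0.25

0.25


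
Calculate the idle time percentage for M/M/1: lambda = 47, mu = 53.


Idle fraction = (1 - rho) * 100 = (1 - 47/53) * 100 = 11.3%

11.3%


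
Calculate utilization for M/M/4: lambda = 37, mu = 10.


rho = lambda/(c*mu) = 37/(4*10) = 0.925

0.925


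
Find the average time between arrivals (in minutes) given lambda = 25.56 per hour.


Mean interarrival time = 60/lambda = 60/25.56 = 2.35 minutes

2.35 minutes


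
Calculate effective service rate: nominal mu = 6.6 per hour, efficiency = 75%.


Effective rate = mu * efficiency = 6.6 * 0.75 = 4.95 per hour

4.95 per hour


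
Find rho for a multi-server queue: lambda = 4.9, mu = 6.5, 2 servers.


rho = lambda / (c * mu) = 4.9 / (2 * 6.5) = 0.3769

0.3769


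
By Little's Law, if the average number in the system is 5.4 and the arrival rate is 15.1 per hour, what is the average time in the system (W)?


W = L / lambda = 5.4 / 15.1 = 0.3576 hours

0.3576 hours


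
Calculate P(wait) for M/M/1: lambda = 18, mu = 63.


P(wait) = rho = lambda/mu = 18/63 = 0.2857

0.2857


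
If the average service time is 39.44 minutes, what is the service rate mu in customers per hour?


mu = 60 / avg_service_time = 60 / 39.44 = 1.52 per hour

1.52 per hour


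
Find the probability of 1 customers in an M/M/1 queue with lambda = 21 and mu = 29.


rho = 21/29; P(n) = (1-rho)*rho^n = (1-21/29)*(21/29)^1 = 0.1998

0.1998


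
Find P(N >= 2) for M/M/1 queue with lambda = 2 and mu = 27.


P(N >= 2) = rho^2 = (2/27)^2 = 0.0055

0.0055


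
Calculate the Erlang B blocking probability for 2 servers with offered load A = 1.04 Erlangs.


B(N,A) = (A^N/N!) / sum(A^k/k!, k=0..N) with N=2, A=1.04 = 0.2095

0.2095


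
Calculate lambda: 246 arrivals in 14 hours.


lambda = total arrivals / time = 246 / 14 = 17.57 per hour

17.57 per hour


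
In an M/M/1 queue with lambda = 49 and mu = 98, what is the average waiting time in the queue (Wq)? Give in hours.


rho = 49/98; Wq = rho/(mu - lambda) = 0.0102 hours

0.0102 hours


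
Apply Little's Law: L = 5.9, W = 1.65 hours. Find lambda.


lambda = L / W = 5.9 / 1.65 = 3.58 per hour

3.58 per hour


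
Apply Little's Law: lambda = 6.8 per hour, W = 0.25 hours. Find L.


L = lambda * W = 6.8 * 0.25 = 1.7

1.7


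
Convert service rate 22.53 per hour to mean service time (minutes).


Mean service time = 60/mu = 60/22.53 = 2.66 minutes

2.66 minutes


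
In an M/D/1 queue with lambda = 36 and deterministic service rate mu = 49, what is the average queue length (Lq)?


M/D/1: Lq = rho^2 / (2*(1-rho)) where rho = 36/49; Lq = 1.02

1.02


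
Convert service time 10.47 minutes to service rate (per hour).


mu = 60 / avg_service_time = 60 / 10.47 = 5.73 per hour

5.73 per hour


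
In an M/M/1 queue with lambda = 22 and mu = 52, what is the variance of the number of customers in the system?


rho = 22/52; Var(N) = rho/(1-rho)^2 = 1.27

1.27


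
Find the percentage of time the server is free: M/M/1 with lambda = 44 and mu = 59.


Idle fraction = (1 - rho) * 100 = (1 - 44/59) * 100 = 25.4%

25.4%


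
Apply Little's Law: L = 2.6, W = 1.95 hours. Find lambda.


lambda = L / W = 2.6 / 1.95 = 1.33 per hour

1.33 per hour


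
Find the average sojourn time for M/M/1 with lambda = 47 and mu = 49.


W = 1/(mu - lambda) = 1/(49 - 47) = 0.5 hours

0.5 hours


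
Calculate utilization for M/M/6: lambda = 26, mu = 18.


rho = lambda/(c*mu) = 26/(6*18) = 0.2407

0.2407


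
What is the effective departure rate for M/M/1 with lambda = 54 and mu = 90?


For a stable queue (lambda < mu), throughput = lambda = 54 per hour

54 per hour


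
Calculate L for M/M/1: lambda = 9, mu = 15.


rho = 9/15; L = rho/(1-rho) = 1.5

1.5


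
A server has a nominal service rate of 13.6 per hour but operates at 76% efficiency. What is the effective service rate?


Effective rate = mu * efficiency = 13.6 * 0.76 = 10.34 per hour

10.34 per hour


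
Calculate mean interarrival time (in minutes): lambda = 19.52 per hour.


Mean interarrival time = 60/lambda = 60/19.52 = 3.07 minutes

3.07 minutes


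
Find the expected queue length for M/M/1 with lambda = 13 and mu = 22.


rho = 13/22; Lq = rho^2/(1-rho) = 0.85

0.85


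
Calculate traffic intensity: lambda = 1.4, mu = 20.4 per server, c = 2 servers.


rho = lambda / (c * mu) = 1.4 / (2 * 20.4) = 0.0343

0.0343


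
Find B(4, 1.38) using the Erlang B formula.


B(N,A) = (A^N/N!) / sum(A^k/k!, k=0..N) with N=4, A=1.38 = 0.0385

0.0385


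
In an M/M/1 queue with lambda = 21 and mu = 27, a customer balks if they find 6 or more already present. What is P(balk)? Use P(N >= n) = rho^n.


P(N >= 6) = rho^6 = (21/27)^6 = 0.2214

0.2214


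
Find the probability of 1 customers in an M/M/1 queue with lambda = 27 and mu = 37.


rho = 27/37; P(n) = (1-rho)*rho^n = (1-27/37)*(27/37)^1 = 0.1972

0.1972


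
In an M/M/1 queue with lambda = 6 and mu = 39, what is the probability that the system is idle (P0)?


P0 = 1 - rho = 1 - 6/39 = 0.8462

0.8462


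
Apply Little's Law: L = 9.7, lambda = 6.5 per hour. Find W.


W = L / lambda = 9.7 / 6.5 = 1.4923 hours

1.4923 hours


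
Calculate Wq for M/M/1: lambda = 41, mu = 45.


rho = 41/45; Wq = rho/(mu - lambda) = 0.2278 hours

0.2278 hours


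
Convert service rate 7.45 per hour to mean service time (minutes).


Mean service time = 60/mu = 60/7.45 = 8.05 minutes

8.05 minutes


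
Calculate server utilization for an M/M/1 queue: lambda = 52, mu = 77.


rho = lambda/mu = 52/77 = 0.6753

0.6753


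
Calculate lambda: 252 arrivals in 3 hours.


lambda = total arrivals / time = 252 / 3 = 84.0 per hour

84.0 per hour


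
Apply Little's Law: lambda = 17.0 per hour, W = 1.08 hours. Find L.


L = lambda * W = 17.0 * 1.08 = 18.36

18.36


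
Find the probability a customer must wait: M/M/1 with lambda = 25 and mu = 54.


P(wait) = rho = lambda/mu = 25/54 = 0.463

0.463


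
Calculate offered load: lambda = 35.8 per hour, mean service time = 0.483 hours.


Offered load a = lambda * E[S] = 35.8 * 0.483 = 17.29 Erlangs

17.29 Erlangs


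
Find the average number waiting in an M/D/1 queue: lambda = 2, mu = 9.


M/D/1: Lq = rho^2 / (2*(1-rho)) where rho = 2/9; Lq = 0.03

0.03


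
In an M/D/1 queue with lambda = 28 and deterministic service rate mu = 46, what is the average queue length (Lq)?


M/D/1: Lq = rho^2 / (2*(1-rho)) where rho = 28/46; Lq = 0.47

0.47


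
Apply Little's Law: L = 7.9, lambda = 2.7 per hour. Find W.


W = L / lambda = 7.9 / 2.7 = 2.9259 hours

2.9259 hours


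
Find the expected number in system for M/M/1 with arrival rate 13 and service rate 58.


rho = 13/58; L = rho/(1-rho) = 0.29

0.29


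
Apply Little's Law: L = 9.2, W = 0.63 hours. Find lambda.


lambda = L / W = 9.2 / 0.63 = 14.6 per hour

14.6 per hour


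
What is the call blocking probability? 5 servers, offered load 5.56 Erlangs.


B(N,A) = (A^N/N!) / sum(A^k/k!, k=0..N) with N=5, A=5.56 = 0.3286

0.3286


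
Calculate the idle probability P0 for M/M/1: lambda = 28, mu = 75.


P0 = 1 - rho = 1 - 28/75 = 0.6267

0.6267


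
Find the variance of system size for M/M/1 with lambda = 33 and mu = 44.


rho = 33/44; Var(N) = rho/(1-rho)^2 = 12.0

12.0


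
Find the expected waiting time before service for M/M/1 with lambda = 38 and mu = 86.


rho = 38/86; Wq = rho/(mu - lambda) = 0.0092 hours

0.0092 hours


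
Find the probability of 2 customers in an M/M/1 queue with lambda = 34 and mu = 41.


rho = 34/41; P(n) = (1-rho)*rho^n = (1-34/41)*(34/41)^2 = 0.1174

0.1174


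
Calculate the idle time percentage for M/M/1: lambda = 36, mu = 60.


Idle fraction = (1 - rho) * 100 = (1 - 36/60) * 100 = 40.0%

40.0%


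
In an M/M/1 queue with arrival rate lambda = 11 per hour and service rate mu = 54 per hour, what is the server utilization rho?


rho = lambda/mu = 11/54 = 0.2037

0.2037


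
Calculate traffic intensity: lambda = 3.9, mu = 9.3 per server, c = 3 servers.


rho = lambda / (c * mu) = 3.9 / (3 * 9.3) = 0.1398

0.1398


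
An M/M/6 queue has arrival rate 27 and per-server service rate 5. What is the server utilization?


rho = lambda/(c*mu) = 27/(6*5) = 0.9

0.9


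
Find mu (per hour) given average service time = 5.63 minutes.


mu = 60 / avg_service_time = 60 / 5.63 = 10.66 per hour

10.66 per hour


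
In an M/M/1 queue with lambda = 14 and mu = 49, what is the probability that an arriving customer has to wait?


P(wait) = rho = lambda/mu = 14/49 = 0.2857

0.2857


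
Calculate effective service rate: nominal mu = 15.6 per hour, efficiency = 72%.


Effective rate = mu * efficiency = 15.6 * 0.72 = 11.23 per hour

11.23 per hour


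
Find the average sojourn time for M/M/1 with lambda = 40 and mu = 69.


W = 1/(mu - lambda) = 1/(69 - 40) = 0.0345 hours

0.0345 hours


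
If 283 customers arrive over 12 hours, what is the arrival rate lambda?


lambda = total arrivals / time = 283 / 12 = 23.58 per hour

23.58 per hour


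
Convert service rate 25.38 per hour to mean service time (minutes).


Mean service time = 60/mu = 60/25.38 = 2.36 minutes

2.36 minutes


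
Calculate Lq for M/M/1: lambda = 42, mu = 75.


rho = 42/75; Lq = rho^2/(1-rho) = 0.71

0.71


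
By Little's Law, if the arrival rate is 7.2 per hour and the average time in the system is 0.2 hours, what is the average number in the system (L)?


L = lambda * W = 7.2 * 0.2 = 1.44

1.44


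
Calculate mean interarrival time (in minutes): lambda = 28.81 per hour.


Mean interarrival time = 60/lambda = 60/28.81 = 2.08 minutes

2.08 minutes


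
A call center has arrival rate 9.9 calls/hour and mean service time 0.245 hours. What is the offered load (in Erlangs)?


Offered load a = lambda * E[S] = 9.9 * 0.245 = 2.43 Erlangs

2.43 Erlangs


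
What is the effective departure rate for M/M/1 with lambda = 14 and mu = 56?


For a stable queue (lambda < mu), throughput = lambda = 14 per hour

14 per hour


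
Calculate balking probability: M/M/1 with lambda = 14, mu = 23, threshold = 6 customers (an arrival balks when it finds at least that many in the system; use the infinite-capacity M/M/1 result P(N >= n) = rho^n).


P(N >= 6) = rho^6 = (14/23)^6 = 0.0509

0.0509


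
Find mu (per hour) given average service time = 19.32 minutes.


mu = 60 / avg_service_time = 60 / 19.32 = 3.11 per hour

3.11 per hour


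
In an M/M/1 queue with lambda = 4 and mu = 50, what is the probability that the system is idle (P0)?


P0 = 1 - rho = 1 - 4/50 = 0.92

0.92


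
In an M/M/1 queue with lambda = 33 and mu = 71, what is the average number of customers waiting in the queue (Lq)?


rho = 33/71; Lq = rho^2/(1-rho) = 0.4

0.4


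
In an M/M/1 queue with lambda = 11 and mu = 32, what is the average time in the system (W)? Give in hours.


W = 1/(mu - lambda) = 1/(32 - 11) = 0.0476 hours

0.0476 hours


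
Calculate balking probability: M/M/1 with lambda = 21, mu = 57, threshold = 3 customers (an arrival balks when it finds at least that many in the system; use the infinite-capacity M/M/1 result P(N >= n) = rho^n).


P(N >= 3) = rho^3 = (21/57)^3 = 0.05

0.05


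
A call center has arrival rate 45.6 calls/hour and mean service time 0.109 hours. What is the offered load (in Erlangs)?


Offered load a = lambda * E[S] = 45.6 * 0.109 = 4.97 Erlangs

4.97 Erlangs


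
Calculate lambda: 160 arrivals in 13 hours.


lambda = total arrivals / time = 160 / 13 = 12.31 per hour

12.31 per hour


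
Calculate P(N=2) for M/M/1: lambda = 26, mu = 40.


rho = 26/40; P(n) = (1-rho)*rho^n = (1-26/40)*(26/40)^2 = 0.1479

0.1479


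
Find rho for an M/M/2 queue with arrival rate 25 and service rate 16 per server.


rho = lambda/(c*mu) = 25/(2*16) = 0.7813

0.7813


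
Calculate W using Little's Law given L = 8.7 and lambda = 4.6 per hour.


W = L / lambda = 8.7 / 4.6 = 1.8913 hours

1.8913 hours


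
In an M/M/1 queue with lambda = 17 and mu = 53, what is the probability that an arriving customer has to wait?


P(wait) = rho = lambda/mu = 17/53 = 0.3208

0.3208


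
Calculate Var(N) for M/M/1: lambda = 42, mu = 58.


rho = 42/58; Var(N) = rho/(1-rho)^2 = 9.52

9.52


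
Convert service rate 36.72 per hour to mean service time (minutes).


Mean service time = 60/mu = 60/36.72 = 1.63 minutes

1.63 minutes


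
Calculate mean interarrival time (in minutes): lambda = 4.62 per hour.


Mean interarrival time = 60/lambda = 60/4.62 = 12.99 minutes

12.99 minutes


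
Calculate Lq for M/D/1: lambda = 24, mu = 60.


M/D/1: Lq = rho^2 / (2*(1-rho)) where rho = 24/60; Lq = 0.13

0.13


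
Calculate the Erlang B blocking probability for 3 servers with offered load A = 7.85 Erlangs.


B(N,A) = (A^N/N!) / sum(A^k/k!, k=0..N) with N=3, A=7.85 = 0.6703

0.6703


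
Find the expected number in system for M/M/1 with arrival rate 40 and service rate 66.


rho = 40/66; L = rho/(1-rho) = 1.54

1.54


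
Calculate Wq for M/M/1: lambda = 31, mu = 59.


rho = 31/59; Wq = rho/(mu - lambda) = 0.0188 hours

0.0188 hours


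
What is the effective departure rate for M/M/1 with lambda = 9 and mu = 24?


For a stable queue (lambda < mu), throughput = lambda = 9 per hour

9 per hour


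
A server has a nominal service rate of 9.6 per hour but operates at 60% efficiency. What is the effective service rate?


Effective rate = mu * efficiency = 9.6 * 0.6 = 5.76 per hour

5.76 per hour


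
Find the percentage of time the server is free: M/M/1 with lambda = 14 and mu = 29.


Idle fraction = (1 - rho) * 100 = (1 - 14/29) * 100 = 51.7%

51.7%


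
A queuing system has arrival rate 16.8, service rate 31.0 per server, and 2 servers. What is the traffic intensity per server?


rho = lambda / (c * mu) = 16.8 / (2 * 31.0) = 0.271

0.271


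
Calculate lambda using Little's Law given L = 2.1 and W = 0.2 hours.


lambda = L / W = 2.1 / 0.2 = 10.5 per hour

10.5 per hour


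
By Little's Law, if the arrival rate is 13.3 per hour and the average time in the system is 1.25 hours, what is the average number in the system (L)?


L = lambda * W = 13.3 * 1.25 = 16.63

16.63


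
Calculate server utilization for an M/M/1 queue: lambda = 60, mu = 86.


rho = lambda/mu = 60/86 = 0.6977

0.6977


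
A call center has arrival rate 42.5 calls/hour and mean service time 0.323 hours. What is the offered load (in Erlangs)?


Offered load a = lambda * E[S] = 42.5 * 0.323 = 13.73 Erlangs

13.73 Erlangs


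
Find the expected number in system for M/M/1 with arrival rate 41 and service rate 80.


rho = 41/80; L = rho/(1-rho) = 1.05

1.05


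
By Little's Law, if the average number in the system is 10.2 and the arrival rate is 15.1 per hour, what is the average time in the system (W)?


W = L / lambda = 10.2 / 15.1 = 0.6755 hours

0.6755 hours


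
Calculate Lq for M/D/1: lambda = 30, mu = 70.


M/D/1: Lq = rho^2 / (2*(1-rho)) where rho = 30/70; Lq = 0.16

0.16


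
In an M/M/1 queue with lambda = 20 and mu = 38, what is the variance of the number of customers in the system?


rho = 20/38; Var(N) = rho/(1-rho)^2 = 2.35

2.35
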